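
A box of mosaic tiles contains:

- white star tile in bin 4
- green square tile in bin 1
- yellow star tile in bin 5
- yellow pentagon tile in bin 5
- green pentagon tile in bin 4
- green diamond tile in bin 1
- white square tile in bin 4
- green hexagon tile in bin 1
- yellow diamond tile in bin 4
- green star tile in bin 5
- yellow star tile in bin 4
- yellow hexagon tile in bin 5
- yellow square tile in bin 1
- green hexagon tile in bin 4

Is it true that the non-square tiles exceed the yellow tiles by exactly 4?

False

non-square tiles: 11.
yellow tiles: 6.
The claim requires 11 − 6 (= 5) to equal 4, which does not hold.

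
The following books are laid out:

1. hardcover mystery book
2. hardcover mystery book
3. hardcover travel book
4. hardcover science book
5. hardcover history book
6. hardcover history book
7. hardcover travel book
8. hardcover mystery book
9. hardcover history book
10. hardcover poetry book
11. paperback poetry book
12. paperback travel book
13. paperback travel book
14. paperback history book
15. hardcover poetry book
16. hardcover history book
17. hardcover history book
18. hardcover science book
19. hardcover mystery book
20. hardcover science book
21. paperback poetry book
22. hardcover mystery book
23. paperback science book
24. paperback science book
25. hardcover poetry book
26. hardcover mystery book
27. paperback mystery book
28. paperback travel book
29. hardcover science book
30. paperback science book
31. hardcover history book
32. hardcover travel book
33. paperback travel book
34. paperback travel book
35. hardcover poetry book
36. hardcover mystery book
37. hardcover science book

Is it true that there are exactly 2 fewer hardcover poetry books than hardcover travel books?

False

|hardcover poetry books| = 4.
|hardcover travel books| = 3.
The claim requires 3 − 4 (= -1) to equal 2, which does not hold.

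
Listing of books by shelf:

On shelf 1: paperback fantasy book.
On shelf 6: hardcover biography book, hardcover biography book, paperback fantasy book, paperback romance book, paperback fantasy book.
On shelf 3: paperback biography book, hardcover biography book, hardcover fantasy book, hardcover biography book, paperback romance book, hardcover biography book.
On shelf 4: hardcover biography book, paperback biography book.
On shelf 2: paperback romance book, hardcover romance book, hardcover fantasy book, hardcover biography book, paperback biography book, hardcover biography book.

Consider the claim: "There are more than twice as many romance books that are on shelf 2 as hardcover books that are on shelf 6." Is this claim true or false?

|romance books on shelf 2| = 2.
|hardcover books on shelf 6| = 2.
The claim requires 2 > 2 × 2 = 4, which does not hold.

False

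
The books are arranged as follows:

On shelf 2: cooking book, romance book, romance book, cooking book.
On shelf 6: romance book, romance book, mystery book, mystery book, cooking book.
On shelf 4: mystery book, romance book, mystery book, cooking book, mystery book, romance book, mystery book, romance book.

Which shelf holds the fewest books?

shelf 2

Counts by shelf: shelf 4→8, shelf 6→5, shelf 2→4.
The minimum is 4, held uniquely by shelf 2.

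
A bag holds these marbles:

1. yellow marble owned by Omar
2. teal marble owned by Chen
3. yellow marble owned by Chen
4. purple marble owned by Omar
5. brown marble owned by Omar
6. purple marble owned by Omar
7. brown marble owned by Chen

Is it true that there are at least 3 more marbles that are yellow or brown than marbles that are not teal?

False

marbles that are yellow or brown: 4.
marbles that are not teal: 6.
The claim requires 4 − 6 = -2 ≥ 3, which does not hold.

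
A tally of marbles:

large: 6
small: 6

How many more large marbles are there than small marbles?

0

large marbles: 6.
small marbles: 6.
6 − 6 = 0.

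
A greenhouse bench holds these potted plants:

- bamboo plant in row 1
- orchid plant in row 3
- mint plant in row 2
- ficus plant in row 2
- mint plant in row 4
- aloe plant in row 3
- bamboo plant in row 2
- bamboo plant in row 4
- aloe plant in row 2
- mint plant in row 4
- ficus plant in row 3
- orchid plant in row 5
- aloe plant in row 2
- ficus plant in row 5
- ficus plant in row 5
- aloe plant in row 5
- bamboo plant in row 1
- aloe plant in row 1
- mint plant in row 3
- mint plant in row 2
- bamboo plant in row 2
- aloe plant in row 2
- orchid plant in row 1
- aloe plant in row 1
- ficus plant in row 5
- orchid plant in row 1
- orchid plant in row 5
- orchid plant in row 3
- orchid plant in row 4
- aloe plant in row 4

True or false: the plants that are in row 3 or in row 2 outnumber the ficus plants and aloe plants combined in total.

There are 13 plants in row 3 or in row 2.
ficus plants: 5; aloe plants: 8; combined: 5 + 8 = 13.
The claim requires 13 > 13, which does not hold.

False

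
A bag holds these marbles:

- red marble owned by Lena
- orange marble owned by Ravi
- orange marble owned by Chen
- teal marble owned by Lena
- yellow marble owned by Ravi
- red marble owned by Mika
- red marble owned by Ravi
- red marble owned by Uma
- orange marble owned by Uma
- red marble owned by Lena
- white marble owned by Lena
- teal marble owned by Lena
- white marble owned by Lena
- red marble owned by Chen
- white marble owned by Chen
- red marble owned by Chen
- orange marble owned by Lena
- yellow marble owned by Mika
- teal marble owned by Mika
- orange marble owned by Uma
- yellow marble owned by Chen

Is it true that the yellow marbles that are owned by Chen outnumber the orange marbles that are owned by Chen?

|yellow marbles owned by Chen| = 1.
|orange marbles owned by Chen| = 1.
The claim requires 1 > 1, which does not hold.

False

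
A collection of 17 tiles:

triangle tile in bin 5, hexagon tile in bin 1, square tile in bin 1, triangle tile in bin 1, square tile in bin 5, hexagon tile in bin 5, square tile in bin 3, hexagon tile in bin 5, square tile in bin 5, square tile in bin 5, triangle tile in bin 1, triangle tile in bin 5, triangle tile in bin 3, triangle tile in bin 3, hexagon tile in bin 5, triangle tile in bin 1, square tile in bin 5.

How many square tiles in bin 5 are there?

4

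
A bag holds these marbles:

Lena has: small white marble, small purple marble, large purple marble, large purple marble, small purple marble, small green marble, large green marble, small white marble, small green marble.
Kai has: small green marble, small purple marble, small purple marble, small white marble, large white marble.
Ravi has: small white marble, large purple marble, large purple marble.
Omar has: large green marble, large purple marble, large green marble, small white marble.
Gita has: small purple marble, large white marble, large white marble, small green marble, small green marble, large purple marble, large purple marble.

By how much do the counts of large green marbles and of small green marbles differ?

large green marbles: 3. small green marbles: 5.
|3 − 5| = 5 − 3 = 2.

2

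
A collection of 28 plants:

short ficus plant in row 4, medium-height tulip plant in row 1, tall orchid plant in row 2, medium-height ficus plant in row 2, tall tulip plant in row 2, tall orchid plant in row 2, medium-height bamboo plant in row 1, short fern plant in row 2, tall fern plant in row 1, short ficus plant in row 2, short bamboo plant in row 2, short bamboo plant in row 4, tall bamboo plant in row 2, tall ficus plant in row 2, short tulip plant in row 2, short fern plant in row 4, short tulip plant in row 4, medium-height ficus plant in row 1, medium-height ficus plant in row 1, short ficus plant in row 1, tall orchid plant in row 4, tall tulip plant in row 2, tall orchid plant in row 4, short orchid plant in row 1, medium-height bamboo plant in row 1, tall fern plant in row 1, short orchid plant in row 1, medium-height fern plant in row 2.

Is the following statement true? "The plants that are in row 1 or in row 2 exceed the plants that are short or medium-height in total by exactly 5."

False

plants in row 1 or in row 2: 22.
plants that are short or medium-height: 18.
The claim requires 22 − 18 (= 4) to equal 5, which does not hold.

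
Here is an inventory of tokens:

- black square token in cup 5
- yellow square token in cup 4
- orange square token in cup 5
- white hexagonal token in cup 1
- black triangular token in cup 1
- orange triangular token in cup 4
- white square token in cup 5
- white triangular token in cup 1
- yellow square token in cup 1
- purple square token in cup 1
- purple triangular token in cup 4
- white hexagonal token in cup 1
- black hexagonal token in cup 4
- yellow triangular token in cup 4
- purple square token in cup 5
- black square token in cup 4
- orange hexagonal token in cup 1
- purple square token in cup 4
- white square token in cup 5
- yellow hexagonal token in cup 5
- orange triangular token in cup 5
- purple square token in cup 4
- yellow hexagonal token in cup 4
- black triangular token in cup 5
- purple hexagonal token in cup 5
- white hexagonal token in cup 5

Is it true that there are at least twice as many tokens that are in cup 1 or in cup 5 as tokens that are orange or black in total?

False

There are 17 tokens in cup 1 or in cup 5.
There are 9 tokens that are orange or black.
The claim requires 17 ≥ 2 × 9 = 18, which does not hold.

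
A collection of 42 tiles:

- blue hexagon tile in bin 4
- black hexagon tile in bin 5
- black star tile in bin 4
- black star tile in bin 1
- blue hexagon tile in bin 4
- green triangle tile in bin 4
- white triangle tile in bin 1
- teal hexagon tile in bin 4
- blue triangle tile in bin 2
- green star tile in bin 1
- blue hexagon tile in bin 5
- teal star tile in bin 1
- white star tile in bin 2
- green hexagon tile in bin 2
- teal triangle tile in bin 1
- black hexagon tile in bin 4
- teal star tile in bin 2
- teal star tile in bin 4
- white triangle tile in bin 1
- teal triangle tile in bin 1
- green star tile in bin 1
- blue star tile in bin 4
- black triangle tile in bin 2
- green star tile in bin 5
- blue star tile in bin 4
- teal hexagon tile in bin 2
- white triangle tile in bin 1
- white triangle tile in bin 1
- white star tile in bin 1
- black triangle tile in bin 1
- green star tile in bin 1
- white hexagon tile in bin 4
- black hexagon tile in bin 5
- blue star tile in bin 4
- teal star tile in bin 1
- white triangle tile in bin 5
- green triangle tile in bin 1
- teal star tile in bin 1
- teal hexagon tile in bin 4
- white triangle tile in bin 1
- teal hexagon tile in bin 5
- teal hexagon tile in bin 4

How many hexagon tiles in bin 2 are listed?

2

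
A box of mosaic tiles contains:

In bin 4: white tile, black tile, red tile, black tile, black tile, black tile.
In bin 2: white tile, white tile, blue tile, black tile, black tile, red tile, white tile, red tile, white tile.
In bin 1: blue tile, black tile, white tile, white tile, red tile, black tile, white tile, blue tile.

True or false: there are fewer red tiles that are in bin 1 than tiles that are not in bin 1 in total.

True

There is 1 red tile in bin 1.
There are 15 tiles that are not in bin 1.
The claim requires 1 < 15, which holds.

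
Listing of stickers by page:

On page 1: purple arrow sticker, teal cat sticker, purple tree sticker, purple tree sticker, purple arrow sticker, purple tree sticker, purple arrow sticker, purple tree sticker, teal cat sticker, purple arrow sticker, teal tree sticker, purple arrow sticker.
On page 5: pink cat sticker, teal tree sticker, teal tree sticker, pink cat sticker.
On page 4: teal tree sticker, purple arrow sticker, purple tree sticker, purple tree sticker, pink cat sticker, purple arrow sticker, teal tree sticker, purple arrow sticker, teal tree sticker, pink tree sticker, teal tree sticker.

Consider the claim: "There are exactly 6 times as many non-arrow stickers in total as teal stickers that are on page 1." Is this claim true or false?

False

There are 19 non-arrow stickers.
There are 3 teal stickers on page 1.
The claim requires 19 = 6 × 3 = 18, which does not hold.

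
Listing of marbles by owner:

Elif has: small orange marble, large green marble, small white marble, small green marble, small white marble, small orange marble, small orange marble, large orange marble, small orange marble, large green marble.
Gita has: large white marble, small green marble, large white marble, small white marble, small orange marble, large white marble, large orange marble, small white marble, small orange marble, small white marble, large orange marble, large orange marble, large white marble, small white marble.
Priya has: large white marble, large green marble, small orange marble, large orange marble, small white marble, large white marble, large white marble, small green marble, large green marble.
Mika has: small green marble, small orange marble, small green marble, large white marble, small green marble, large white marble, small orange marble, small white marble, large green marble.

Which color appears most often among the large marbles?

white

Counts by color (restricted to large marbles): white 9, orange 5, green 5.
The maximum is 9, held uniquely by white.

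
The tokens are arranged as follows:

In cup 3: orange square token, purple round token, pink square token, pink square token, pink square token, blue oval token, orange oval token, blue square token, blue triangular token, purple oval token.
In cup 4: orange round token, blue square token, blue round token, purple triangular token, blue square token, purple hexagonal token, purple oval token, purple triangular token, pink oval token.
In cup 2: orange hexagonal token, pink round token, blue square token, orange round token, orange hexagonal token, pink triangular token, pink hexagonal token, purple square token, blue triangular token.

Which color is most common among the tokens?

Counts by color: blue 8, pink 7, purple 7, orange 6.
The maximum is 8, held uniquely by blue.

blue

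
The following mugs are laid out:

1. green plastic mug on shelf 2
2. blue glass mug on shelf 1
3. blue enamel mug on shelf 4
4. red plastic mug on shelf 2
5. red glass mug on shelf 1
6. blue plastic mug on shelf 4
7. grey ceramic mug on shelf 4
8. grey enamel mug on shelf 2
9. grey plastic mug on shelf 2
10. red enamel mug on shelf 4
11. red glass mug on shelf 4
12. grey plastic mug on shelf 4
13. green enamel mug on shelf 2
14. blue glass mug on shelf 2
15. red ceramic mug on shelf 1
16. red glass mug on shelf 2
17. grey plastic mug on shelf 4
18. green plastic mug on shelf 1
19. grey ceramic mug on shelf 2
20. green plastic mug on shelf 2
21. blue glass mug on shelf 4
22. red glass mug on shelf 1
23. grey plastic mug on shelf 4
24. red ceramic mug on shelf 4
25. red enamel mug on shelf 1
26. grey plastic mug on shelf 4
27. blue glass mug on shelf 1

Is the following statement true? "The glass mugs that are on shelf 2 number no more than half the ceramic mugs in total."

True

There are 2 glass mugs on shelf 2.
There are 4 ceramic mugs.
The claim requires 2 × 2 = 4 ≤ 4, which holds.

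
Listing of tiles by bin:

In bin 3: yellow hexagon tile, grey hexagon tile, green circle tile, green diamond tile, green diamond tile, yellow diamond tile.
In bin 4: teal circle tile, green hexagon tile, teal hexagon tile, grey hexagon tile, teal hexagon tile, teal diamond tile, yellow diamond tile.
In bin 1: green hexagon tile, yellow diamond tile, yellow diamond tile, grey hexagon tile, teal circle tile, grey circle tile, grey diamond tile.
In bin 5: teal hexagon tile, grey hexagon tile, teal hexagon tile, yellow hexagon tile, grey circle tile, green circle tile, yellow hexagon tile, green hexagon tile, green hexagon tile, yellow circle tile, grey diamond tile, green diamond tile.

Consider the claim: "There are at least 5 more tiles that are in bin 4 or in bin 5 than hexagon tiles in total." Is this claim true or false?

There are 19 tiles in bin 4 or in bin 5.
There are 15 hexagon tiles.
The claim requires 19 − 15 = 4 ≥ 5, which does not hold.

False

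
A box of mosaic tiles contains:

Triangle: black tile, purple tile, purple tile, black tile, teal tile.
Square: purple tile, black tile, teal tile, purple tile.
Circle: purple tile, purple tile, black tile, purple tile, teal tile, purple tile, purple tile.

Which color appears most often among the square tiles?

purple

Counts by color (restricted to square tiles): purple 2, teal 1, black 1.
The maximum is 2, held uniquely by purple.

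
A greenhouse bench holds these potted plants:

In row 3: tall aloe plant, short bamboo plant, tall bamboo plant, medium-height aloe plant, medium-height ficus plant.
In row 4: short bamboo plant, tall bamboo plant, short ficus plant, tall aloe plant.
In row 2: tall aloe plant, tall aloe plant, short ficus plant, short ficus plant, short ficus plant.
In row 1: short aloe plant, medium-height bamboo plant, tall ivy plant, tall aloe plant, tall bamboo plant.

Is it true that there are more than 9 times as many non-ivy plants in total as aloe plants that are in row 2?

False

non-ivy plants: 18.
aloe plants in row 2: 2.
The claim requires 18 > 9 × 2 = 18, which does not hold.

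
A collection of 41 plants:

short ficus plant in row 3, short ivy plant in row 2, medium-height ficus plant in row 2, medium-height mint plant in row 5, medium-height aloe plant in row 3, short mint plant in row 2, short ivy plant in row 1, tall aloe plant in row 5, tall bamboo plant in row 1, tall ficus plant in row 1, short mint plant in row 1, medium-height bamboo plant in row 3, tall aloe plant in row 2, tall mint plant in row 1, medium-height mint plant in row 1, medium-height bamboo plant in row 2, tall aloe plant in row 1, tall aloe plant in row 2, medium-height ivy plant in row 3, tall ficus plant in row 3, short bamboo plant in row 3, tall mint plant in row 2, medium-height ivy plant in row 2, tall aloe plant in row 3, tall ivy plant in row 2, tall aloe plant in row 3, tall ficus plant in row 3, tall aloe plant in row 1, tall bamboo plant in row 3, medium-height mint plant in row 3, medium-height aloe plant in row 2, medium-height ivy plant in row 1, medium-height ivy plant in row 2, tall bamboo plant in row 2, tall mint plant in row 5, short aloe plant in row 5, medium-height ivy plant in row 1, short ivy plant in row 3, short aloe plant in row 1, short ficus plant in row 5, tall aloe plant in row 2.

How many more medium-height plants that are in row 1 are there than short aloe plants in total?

1

medium-height plants in row 1: 3.
short aloe plants: 2.
3 − 2 = 1.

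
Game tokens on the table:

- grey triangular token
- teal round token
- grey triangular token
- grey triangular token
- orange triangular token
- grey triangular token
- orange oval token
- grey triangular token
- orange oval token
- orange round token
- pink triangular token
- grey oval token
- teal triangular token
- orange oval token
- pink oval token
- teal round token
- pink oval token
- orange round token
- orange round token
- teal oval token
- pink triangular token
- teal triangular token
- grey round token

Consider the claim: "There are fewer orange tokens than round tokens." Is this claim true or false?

False

|orange tokens| = 7.
|round tokens| = 6.
The claim requires 7 < 6, which does not hold.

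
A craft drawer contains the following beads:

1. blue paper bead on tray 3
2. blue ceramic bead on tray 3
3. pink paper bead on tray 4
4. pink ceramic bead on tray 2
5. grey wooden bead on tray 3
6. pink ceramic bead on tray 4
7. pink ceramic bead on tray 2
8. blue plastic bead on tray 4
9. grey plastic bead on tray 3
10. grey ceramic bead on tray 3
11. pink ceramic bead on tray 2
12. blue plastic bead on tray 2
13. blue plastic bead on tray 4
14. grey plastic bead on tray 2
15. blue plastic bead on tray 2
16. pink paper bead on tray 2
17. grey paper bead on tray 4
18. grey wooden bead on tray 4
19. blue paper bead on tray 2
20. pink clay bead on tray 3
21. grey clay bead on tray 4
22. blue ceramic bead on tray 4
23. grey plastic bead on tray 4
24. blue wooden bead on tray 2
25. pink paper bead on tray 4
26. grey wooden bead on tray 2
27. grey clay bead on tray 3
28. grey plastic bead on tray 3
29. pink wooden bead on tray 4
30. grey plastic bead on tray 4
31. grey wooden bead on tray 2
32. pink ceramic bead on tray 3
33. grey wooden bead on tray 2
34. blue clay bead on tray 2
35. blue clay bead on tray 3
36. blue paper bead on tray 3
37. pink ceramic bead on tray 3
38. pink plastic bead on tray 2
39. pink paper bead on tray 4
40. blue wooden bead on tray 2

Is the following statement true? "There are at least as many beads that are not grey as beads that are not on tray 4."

beads that are not grey: 26.
beads that are not on tray 4: 27.
The claim requires 26 ≥ 27, which does not hold.

False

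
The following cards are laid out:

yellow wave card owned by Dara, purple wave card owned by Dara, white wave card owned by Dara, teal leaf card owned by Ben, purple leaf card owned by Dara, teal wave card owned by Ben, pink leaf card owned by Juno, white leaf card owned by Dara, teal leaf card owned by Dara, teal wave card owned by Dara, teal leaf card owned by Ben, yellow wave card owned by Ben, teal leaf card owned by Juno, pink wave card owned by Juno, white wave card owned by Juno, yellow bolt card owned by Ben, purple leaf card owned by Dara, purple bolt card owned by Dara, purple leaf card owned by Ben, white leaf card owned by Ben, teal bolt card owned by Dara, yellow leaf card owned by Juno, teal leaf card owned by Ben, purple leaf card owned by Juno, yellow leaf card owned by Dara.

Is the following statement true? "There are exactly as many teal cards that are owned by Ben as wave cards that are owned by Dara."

teal cards owned by Ben: 4.
wave cards owned by Dara: 4.
The claim requires 4 = 4, which holds.

True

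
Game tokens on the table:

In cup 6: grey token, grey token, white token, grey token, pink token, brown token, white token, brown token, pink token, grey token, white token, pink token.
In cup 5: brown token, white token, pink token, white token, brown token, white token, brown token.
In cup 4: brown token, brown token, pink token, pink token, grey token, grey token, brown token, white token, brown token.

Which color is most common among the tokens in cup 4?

brown

Counts by color (restricted to tokens in cup 4): brown 4, grey 2, pink 2, white 1.
The maximum is 4, held uniquely by brown.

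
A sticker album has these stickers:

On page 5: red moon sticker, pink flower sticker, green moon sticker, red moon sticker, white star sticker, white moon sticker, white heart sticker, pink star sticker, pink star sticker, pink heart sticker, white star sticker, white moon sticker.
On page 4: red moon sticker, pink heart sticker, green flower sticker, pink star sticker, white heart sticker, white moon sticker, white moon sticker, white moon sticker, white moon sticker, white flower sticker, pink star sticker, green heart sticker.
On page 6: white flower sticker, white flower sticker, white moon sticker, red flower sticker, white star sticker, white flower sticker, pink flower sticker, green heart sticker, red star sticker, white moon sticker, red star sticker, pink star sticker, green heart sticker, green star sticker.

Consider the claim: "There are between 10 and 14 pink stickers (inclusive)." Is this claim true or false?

|pink stickers| = 9.
The claim requires 10 ≤ 9 ≤ 14, which does not hold.

False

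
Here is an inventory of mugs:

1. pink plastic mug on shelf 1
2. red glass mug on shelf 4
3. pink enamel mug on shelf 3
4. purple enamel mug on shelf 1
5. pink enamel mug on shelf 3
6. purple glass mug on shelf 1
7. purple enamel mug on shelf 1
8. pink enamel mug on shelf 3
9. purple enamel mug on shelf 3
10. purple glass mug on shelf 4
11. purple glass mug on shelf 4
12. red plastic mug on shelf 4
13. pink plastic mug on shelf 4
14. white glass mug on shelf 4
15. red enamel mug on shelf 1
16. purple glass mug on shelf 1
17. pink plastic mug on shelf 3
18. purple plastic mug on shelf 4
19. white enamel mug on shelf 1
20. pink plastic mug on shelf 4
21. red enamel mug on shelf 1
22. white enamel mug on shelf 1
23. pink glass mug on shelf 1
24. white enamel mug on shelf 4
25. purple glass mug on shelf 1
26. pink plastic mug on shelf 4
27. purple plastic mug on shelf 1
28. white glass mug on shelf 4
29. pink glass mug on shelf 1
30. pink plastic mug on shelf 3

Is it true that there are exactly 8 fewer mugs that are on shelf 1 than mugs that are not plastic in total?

True

|mugs on shelf 1| = 13.
|mugs that are not plastic| = 21.
The claim requires 21 − 13 (= 8) to equal 8, which holds.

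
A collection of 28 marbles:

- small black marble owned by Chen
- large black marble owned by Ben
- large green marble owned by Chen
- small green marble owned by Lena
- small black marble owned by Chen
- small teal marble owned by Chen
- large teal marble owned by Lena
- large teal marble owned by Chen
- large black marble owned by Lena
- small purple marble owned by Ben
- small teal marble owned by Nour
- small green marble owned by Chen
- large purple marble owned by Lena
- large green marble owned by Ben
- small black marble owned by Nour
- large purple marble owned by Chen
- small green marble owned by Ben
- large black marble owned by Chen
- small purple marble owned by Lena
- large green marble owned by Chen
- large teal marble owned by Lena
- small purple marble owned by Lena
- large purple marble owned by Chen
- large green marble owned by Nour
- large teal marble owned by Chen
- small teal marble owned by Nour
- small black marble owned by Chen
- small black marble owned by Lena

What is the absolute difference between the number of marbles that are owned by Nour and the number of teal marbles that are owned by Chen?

marbles owned by Nour: 4. teal marbles owned by Chen: 3.
|4 − 3| = 4 − 3 = 1.

1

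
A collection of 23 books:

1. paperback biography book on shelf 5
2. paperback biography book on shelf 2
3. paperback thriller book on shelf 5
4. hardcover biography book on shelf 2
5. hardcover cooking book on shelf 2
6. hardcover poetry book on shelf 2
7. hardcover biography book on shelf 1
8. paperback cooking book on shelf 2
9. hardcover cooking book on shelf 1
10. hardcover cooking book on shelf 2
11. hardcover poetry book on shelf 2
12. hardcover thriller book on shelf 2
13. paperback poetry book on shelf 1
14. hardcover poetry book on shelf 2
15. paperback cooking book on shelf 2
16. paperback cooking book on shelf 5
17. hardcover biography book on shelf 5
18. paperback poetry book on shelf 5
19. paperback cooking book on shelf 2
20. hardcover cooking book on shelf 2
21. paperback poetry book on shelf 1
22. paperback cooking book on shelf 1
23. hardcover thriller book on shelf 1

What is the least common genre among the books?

thriller

Counts by genre: cooking 9, poetry 6, biography 5, thriller 3.
The minimum is 3, held uniquely by thriller.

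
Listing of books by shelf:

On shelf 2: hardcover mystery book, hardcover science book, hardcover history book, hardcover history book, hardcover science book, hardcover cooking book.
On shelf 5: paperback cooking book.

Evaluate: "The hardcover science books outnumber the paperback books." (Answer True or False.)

There are 2 hardcover science books.
There is 1 paperback book.
The claim requires 2 > 1, which holds.

True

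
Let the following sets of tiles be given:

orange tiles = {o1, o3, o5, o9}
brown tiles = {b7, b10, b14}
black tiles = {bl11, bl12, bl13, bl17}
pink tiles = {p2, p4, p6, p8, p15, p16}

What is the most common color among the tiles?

pink

Counts by color: pink 6, black 4, orange 4, brown 3.
The maximum is 6, held uniquely by pink.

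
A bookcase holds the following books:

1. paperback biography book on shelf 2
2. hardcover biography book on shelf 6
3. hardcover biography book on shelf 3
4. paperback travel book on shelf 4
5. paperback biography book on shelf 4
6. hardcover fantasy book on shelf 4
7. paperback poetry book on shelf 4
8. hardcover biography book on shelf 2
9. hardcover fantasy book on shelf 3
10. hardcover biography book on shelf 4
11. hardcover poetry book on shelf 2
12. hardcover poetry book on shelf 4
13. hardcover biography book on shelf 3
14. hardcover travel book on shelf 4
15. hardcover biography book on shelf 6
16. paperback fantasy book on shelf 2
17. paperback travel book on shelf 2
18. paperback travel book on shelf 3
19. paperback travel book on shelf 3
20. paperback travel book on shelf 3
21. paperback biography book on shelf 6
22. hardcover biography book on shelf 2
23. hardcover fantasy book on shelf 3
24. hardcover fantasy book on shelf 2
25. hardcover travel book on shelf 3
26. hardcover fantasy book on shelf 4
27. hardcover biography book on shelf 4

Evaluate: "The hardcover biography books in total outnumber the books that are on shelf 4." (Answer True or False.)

False

There are 8 hardcover biography books.
There are 9 books on shelf 4.
The claim requires 8 > 9, which does not hold.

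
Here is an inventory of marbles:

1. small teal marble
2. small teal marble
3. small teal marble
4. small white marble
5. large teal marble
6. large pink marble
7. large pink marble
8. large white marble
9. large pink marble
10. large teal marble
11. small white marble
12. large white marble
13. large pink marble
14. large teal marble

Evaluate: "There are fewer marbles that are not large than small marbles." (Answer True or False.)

|marbles that are not large| = 5.
|small marbles| = 5.
The claim requires 5 < 5, which does not hold.

False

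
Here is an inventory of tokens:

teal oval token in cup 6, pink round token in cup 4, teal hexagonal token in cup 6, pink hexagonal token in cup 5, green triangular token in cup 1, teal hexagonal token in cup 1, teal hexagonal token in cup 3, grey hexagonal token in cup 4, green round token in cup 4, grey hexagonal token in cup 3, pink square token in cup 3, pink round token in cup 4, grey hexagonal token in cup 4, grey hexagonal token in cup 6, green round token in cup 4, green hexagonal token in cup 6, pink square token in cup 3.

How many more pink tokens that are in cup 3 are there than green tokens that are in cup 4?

pink tokens in cup 3: 2.
green tokens in cup 4: 2.
2 − 2 = 0.

0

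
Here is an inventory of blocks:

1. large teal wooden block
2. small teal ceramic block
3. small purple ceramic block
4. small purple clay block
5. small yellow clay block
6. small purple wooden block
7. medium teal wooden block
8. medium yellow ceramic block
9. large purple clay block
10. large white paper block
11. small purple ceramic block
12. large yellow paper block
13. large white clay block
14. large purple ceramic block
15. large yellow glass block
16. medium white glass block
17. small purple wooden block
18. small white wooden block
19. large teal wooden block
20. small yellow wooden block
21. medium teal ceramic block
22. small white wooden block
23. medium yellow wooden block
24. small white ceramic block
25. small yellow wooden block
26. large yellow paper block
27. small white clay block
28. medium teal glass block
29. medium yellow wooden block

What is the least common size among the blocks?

Counts by size: small 13, large 9, medium 7.
The minimum is 7, held uniquely by medium.

medium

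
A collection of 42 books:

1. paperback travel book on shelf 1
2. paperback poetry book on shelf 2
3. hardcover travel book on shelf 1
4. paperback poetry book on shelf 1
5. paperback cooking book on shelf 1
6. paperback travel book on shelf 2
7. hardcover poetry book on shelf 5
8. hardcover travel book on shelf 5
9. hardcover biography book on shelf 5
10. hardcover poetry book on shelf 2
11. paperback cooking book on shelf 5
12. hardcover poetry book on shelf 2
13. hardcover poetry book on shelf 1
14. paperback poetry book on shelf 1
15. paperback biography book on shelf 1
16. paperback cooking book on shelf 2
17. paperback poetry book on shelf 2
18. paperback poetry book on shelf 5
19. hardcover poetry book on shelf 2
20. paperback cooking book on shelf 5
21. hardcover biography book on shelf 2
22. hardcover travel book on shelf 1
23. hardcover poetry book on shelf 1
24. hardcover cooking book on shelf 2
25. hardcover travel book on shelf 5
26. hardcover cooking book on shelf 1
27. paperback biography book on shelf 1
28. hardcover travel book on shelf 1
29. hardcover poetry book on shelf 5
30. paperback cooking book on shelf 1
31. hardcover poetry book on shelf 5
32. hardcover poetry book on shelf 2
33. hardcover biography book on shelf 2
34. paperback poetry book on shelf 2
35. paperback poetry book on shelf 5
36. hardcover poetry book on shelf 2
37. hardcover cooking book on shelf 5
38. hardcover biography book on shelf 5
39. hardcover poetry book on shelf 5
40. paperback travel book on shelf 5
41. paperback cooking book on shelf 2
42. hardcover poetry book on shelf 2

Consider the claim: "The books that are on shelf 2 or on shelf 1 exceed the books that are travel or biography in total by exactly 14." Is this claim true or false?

True

books on shelf 2 or on shelf 1: 28.
books that are travel or biography: 14.
The claim requires 28 − 14 (= 14) to equal 14, which holds.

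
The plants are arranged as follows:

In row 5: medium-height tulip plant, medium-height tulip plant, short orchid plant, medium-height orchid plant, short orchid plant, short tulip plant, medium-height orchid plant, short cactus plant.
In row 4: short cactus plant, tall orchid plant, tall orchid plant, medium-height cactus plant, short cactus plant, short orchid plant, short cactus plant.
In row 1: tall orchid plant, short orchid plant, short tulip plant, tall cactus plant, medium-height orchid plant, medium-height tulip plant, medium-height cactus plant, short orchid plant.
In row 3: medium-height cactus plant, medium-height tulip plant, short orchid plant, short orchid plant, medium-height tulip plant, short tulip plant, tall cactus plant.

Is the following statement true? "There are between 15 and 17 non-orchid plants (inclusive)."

True

There are 17 non-orchid plants.
The claim requires 15 ≤ 17 ≤ 17, which holds.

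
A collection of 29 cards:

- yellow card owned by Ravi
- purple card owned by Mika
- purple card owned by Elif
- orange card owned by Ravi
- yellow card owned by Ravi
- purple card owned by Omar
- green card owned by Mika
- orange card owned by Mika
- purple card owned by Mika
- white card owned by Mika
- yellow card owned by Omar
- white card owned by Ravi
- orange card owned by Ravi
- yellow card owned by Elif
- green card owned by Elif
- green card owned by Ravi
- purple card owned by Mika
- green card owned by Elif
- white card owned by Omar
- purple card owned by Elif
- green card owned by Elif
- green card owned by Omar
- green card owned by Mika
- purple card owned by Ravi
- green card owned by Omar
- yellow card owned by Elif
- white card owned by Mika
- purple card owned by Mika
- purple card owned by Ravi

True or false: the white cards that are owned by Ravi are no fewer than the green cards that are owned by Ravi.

True

|white cards owned by Ravi| = 1.
|green cards owned by Ravi| = 1.
The claim requires 1 ≥ 1, which holds.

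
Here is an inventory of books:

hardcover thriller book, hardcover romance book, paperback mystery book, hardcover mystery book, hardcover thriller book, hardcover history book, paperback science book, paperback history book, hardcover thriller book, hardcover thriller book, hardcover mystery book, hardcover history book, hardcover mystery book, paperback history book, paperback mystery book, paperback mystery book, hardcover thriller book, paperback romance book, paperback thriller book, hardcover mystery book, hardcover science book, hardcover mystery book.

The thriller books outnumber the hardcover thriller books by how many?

thriller books: 6.
hardcover thriller books: 5.
6 − 5 = 1.

1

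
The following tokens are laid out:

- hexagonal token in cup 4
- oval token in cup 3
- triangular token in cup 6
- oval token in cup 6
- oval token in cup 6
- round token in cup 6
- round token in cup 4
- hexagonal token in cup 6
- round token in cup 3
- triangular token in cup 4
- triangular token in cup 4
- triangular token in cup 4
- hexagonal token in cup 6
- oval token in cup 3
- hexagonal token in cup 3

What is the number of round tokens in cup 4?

1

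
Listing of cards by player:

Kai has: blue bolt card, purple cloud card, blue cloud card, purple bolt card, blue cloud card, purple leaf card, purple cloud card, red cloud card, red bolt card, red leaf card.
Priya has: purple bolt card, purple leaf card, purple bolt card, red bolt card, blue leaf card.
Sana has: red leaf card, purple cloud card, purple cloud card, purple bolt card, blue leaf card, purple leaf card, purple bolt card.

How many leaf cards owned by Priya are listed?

2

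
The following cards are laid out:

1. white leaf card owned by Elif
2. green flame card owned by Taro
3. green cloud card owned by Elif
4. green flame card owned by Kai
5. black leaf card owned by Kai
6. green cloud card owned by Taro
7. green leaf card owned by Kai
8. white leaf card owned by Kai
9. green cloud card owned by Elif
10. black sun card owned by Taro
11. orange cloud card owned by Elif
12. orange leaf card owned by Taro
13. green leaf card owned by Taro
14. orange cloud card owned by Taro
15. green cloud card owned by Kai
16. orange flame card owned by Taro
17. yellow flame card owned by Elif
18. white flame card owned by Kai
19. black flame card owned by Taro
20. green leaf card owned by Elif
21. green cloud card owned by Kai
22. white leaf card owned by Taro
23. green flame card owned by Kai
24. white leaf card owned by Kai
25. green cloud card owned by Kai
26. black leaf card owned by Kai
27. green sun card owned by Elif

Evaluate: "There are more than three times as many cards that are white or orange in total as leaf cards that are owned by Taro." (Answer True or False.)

False

There are 9 cards that are white or orange.
Count of leaf cards owned by Taro: 3.
The claim requires 9 > 3 × 3 = 9, which does not hold.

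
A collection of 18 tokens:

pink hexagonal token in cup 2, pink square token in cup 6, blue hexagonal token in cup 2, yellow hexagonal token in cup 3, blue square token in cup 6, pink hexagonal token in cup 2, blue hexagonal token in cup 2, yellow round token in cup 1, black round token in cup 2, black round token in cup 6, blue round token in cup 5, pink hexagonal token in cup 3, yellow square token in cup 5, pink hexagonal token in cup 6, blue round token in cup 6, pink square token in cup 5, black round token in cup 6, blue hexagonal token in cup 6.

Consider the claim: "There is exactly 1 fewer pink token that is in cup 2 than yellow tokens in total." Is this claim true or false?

|pink tokens in cup 2| = 2.
|yellow tokens| = 3.
The claim requires 3 − 2 (= 1) to equal 1, which holds.

True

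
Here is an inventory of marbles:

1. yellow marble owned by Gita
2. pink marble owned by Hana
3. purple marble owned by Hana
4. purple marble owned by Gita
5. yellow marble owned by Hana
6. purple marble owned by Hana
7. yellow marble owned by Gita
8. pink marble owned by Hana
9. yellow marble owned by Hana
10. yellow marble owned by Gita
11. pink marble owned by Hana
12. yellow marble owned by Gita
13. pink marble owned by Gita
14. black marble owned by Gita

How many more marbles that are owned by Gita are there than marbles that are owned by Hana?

0

marbles owned by Gita: 7.
marbles owned by Hana: 7.
7 − 7 = 0.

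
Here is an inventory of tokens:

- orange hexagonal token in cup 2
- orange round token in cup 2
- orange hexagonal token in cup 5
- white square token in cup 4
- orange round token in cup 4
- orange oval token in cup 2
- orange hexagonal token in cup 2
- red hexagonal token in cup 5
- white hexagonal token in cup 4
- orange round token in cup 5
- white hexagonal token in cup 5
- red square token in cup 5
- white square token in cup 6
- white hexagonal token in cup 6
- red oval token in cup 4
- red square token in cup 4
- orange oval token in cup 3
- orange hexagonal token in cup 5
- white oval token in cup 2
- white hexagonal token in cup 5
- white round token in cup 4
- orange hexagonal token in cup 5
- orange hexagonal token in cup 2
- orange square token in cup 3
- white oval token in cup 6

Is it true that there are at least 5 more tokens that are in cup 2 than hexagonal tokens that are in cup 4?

tokens in cup 2: 6.
hexagonal tokens in cup 4: 1.
The claim requires 6 − 1 = 5 ≥ 5, which holds.

True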